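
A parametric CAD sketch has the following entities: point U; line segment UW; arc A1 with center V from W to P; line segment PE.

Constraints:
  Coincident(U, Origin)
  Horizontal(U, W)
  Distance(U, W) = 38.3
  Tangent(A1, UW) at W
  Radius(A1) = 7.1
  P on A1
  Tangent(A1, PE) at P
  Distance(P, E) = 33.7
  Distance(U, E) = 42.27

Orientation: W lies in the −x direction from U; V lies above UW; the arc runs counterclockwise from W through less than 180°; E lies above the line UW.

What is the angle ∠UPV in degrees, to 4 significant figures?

170.1°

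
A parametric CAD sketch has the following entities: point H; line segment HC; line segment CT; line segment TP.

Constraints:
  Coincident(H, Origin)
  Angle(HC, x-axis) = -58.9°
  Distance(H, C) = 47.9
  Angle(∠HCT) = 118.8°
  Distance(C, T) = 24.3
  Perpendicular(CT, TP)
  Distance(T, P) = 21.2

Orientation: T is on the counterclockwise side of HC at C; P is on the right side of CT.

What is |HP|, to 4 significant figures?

78.97

∠HCT = 118.8°, so CT runs at -58.9° + (180° − 118.8°) = 2.300° from the x-axis; with |CT| = 24.3, T = C + 24.3·(cos 2.300°, sin 2.300°) = (49.02, -40.04). CT ⟂ TP; with |TP| = 21.2 on the right of CT, P = T + 21.2·(0.04013, -0.9992) = (49.87, -61.22). Then |HP| = |P − H| = 78.97.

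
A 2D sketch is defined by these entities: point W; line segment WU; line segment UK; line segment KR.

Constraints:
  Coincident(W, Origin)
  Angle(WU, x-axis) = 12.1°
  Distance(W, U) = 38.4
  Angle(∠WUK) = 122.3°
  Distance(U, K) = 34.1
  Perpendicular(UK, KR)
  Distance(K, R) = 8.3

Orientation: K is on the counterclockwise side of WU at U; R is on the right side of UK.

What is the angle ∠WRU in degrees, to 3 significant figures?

23.1°

∠WUK = 122.3°, so UK runs at 12.1° + (180° − 122.3°) = 69.8° from the x-axis; with |UK| = 34.1, K = U + 34.1·(cos 69.8°, sin 69.8°) = (49.3, 40.1). UK ⟂ KR; with |KR| = 8.3 on the right of UK, R = K + 8.3·(0.938, -0.345) = (57.1, 37.2). Then cos ∠WRU = RW·RU / (|RW||RU|), giving 23.1°.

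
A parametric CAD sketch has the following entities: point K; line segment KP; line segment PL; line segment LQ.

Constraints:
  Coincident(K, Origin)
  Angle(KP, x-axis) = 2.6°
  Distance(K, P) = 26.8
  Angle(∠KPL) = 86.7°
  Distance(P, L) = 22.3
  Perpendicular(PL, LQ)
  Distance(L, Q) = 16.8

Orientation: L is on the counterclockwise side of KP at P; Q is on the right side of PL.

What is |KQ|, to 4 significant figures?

48.25

K is at the origin; KP runs at 2.6° with length 26.8, so P = 26.8·(cos 2.6°, sin 2.6°) = (26.77, 1.216). ∠KPL = 86.7°, so PL runs at 2.6° + (180° − 86.7°) = 95.90° from the x-axis; with |PL| = 22.3, L = P + 22.3·(cos 95.90°, sin 95.90°) = (24.48, 23.40). The perpendicularity gives LQ at right angles to PL; with |LQ| = 16.8 on the right of PL, Q = L + 16.8·(0.9947, 0.1028) = (41.19, 25.12). Then |KQ| = |Q − K| = 48.25.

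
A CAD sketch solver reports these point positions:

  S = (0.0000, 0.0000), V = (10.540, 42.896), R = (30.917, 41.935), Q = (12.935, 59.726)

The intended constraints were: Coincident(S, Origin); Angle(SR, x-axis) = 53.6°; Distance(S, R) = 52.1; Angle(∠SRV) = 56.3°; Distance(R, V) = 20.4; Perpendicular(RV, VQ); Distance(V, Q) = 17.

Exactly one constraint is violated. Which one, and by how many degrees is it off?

Perpendicular(RV, VQ) — off by 5.40°.

S = (0.00, 0.00) ✓; SR at 53.60° ✓; |SR| = 52.10 ✓; ∠SRV = 56.30° ✓; |RV| = 20.40 ✓; ∠(RV, VQ) = 95.40° ✗; |VQ| = 17.00 ✓.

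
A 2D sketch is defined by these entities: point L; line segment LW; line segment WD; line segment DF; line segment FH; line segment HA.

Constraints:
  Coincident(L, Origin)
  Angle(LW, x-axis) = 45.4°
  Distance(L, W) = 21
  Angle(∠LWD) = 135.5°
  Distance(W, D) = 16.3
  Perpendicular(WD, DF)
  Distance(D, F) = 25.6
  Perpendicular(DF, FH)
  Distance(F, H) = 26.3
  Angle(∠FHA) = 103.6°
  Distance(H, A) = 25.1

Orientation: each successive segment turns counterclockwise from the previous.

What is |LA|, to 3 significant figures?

13.5

L is at the origin; LW runs at 45.4° with length 21.0, so W = (14.7, 15.0). ∠LWD = 135.5° gives WD at 89.9° from the x-axis; with |WD| = 16.3, D = (14.8, 31.3). WD is perpendicular to DF, so DF runs at 180°; with |DF| = 25.6, F = (-10.8, 31.3). DF ⟂ FH, so FH runs at -90.1°; with |FH| = 26.3, H = (-10.9, 5.00). ∠FHA = 103.6° gives HA at -13.7° from the x-axis; with |HA| = 25.1, A = (13.5, -0.947). Then |LA| = |A − L| = 13.5.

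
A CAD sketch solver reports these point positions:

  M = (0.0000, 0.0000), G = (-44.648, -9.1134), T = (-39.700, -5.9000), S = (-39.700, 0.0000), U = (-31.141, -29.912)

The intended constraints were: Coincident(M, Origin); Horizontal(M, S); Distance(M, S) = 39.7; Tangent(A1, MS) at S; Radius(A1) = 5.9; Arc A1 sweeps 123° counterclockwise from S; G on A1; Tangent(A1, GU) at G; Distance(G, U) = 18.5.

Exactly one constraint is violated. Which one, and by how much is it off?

Distance(G, U) = 18.5 — off by 6.30.

M = (0.00, 0.00) ✓; M.y = 0.00, S.y = 0.00 ✓; |MS| = 39.70 ✓; ∠(TS, SM) = 90.00° ✓; |TS| = 5.900 ✓; bearing(T→G) − bearing(T→S) = 123.0° ✓; |TG| = 5.900 ✓; ∠(TG, GU) = 90.00° ✓; |GU| = 24.80 ✗.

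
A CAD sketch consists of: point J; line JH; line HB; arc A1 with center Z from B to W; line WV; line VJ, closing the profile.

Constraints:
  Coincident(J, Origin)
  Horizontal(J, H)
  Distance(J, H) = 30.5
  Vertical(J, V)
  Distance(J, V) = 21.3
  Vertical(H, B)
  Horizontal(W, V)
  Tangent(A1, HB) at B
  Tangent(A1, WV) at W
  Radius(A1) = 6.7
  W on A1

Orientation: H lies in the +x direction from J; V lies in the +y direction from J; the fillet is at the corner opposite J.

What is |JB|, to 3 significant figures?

33.8

J is at the origin; JH is horizontal with |JH| = 30.5 and H on the +x side, so H = (30.5, 0.00). JV is vertical with |JV| = 21.3 and V on the +y side, so V = (0.00, 21.3). The virtual corner opposite J is at (30.5, 21.3). Tangency of A1 to HB means the radius ZB is perpendicular to HB and A1 meets WV tangentially, so ZW is at right angles to WV, with radius 6.7, so the center Z sits 6.7 in from both sides at Z = (23.8, 14.6). That places the tangent points at B = (30.5, 14.6) on HB and W = (23.8, 21.3) on WV. Then |JB| = |B − J| = 33.8.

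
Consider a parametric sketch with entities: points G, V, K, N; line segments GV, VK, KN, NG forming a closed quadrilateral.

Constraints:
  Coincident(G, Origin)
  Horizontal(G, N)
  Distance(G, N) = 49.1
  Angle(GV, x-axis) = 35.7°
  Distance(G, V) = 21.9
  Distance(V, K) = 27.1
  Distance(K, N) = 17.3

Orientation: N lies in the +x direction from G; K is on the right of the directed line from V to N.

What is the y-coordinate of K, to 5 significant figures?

-8.7855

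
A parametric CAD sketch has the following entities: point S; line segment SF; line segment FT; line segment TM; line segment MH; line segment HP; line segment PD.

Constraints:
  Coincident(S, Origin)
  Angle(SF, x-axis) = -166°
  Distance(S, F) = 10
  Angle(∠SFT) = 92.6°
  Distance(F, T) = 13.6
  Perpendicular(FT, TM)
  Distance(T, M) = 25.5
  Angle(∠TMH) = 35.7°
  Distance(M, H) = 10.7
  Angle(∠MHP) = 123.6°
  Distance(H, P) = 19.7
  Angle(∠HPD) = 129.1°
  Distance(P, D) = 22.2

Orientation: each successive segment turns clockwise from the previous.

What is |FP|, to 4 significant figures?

14.41

S is at the origin; SF runs at -166.0° with length 10.0, so F = (-9.703, -2.419). ∠SFT = 92.6° gives FT at 106.6° from the x-axis; with |FT| = 13.6, T = (-13.59, 10.61). FT ⟂ TM, so TM runs at 16.60°; with |TM| = 25.5, M = (10.85, 17.90). ∠TMH = 35.7° gives MH at -127.7° from the x-axis; with |MH| = 10.7, H = (4.306, 9.433). ∠MHP = 123.6° gives HP at 175.9° from the x-axis; with |HP| = 19.7, P = (-15.34, 10.84). Then |FP| = |P − F| = 14.41.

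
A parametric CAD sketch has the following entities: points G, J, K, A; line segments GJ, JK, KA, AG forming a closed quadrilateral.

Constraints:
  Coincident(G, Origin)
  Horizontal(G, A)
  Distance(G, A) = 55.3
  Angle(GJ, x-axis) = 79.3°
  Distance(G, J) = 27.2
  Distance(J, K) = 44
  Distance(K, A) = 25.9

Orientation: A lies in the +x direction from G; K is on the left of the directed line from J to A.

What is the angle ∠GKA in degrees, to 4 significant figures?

76.89°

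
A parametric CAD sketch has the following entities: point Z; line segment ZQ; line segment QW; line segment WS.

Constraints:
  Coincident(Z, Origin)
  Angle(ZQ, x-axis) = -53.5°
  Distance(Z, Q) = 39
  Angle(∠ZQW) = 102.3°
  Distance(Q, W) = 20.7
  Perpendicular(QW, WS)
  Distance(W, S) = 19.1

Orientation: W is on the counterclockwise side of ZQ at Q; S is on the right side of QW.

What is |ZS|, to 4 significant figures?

64.14

Z is at the origin; ZQ runs at -53.5° with length 39.0, so Q = 39.0·(cos -53.5°, sin -53.5°) = (23.20, -31.35). ∠ZQW = 102.3°, so QW runs at -53.5° + (180° − 102.3°) = 24.20° from the x-axis; with |QW| = 20.7, W = Q + 20.7·(cos 24.20°, sin 24.20°) = (42.08, -22.87). QW ⟂ WS; with |WS| = 19.1 on the right of QW, S = W + 19.1·(0.4099, -0.9121) = (49.91, -40.29). Then |ZS| = |S − Z| = 64.14.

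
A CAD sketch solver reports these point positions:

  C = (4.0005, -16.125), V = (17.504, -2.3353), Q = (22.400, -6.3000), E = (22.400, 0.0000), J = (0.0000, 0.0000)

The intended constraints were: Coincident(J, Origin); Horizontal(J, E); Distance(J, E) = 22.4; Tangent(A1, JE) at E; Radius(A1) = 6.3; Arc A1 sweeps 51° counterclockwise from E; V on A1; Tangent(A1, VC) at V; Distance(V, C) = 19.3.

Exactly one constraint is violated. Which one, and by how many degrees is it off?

Tangent(A1, VC) at V — off by 5.40°.

J = (0.00, 0.00) ✓; J.y = 0.00, E.y = 0.00 ✓; |JE| = 22.40 ✓; ∠(QE, EJ) = 90.00° ✓; |QE| = 6.300 ✓; bearing(Q→V) − bearing(Q→E) = 51.00° ✓; |QV| = 6.300 ✓; ∠(QV, VC) = 95.40° ✗; |VC| = 19.30 ✓.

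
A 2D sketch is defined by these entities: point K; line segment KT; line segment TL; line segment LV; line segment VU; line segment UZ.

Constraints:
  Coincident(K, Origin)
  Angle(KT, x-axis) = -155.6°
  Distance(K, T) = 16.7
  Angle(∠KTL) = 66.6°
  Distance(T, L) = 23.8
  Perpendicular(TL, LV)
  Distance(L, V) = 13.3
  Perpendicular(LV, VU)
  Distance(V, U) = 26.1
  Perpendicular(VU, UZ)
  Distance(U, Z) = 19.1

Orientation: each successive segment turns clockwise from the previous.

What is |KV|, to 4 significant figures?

17.29

K is at the origin; KT runs at -155.6° with length 16.7, so T = (-15.21, -6.899). ∠KTL = 66.6° gives TL at 91.00° from the x-axis; with |TL| = 23.8, L = (-15.62, 16.90). The perpendicularity gives LV at right angles to TL, so LV runs at 1.000°; with |LV| = 13.3, V = (-2.326, 17.13). Then |KV| = |V − K| = 17.29.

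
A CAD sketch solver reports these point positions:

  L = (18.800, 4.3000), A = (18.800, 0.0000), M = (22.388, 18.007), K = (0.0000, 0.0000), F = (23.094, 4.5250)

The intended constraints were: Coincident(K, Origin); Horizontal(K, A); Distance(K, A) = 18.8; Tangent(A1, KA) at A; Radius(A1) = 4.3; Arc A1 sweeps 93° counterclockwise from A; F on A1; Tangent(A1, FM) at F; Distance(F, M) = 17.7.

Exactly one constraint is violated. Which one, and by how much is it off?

Distance(F, M) = 17.7 — off by 4.20.

K = (0.00, 0.00) ✓; K.y = 0.00, A.y = 0.00 ✓; |KA| = 18.80 ✓; ∠(LA, AK) = 90.00° ✓; |LA| = 4.300 ✓; bearing(L→F) − bearing(L→A) = 93.00° ✓; |LF| = 4.300 ✓; ∠(LF, FM) = 90.00° ✓; |FM| = 13.50 ✗.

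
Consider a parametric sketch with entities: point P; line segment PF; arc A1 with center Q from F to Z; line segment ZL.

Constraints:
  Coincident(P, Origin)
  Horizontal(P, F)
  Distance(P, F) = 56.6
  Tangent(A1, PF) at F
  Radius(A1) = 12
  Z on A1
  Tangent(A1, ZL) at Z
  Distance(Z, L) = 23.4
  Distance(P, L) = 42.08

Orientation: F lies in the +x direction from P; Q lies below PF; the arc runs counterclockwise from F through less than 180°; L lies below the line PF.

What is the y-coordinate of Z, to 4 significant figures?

-5.461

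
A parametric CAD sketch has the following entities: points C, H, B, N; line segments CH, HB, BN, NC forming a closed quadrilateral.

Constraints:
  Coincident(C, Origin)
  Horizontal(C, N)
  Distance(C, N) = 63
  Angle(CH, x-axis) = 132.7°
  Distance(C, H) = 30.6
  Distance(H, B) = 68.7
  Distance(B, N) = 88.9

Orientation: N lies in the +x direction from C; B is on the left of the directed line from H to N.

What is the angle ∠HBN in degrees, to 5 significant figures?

65.307°

C is at the origin; CN is horizontal with |CN| = 63.0 and N in +x, so N = (63.0, 0). CH runs at 132.7° with |CH| = 30.6, so H = (-20.752, 22.488). B is determined by |HB| = 68.7 and |BN| = 88.9 together: it lies at the intersection of circle(H, 68.7) and circle(N, 88.9). With |HN| = 86.718, the foot of the radical line on HN is 25.004 from H and the perpendicular offset is √(68.7² − 25.004²) = 63.988. Taking the left-of-HN solution: B = (19.990, 77.804).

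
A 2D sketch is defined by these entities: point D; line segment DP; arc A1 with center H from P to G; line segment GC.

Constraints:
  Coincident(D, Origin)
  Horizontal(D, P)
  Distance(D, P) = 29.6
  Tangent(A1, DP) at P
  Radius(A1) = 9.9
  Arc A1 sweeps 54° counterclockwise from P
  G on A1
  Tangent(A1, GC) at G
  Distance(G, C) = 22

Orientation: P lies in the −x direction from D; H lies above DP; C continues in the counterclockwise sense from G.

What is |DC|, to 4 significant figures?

23.53

On A1, P sits at bearing -90° from H; a 54° counterclockwise sweep puts G at bearing -36°, so G = H + 9.9·(cos -36°, sin -36°) = (-21.59, 4.081). A1 meets GC tangentially, so HG is at right angles to GC, so GC runs along (−sin -36°, cos -36°); with |GC| = 22.0, C = (-8.659, 21.88). Then |DC| = |C − D| = 23.53.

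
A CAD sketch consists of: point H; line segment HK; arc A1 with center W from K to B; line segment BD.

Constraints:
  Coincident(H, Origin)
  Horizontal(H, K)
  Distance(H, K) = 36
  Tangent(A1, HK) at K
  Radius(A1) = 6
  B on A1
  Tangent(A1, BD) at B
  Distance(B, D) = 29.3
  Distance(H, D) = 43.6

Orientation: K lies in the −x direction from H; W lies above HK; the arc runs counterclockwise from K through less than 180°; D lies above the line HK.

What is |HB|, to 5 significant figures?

30.506

H is at the origin; H and K share the same y with |HK| = 36.0 and K on the −x side, so K = (-36.000, 0.0000). Since A1 is tangent to HK there, WK ⟂ HK, so W = K + (0, 6) = (-36.000, 6.0000). Since WB ⟂ BD (tangency), |WD| = √(6.0² + 29.3²) = 29.908 regardless of where B sits on A1. So D lies on both circle(H, 43.6) and circle(W, 29.908); the above-HK intersection is D = (-26.739, 34.438). B is the foot of the tangent from D: B = (-30.038, 5.3244).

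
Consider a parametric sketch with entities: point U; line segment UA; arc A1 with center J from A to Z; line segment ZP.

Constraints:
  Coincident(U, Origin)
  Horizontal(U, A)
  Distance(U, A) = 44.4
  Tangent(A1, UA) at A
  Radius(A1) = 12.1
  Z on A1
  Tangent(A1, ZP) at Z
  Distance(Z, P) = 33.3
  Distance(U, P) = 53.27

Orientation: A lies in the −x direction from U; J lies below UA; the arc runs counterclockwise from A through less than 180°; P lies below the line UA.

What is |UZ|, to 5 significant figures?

56.870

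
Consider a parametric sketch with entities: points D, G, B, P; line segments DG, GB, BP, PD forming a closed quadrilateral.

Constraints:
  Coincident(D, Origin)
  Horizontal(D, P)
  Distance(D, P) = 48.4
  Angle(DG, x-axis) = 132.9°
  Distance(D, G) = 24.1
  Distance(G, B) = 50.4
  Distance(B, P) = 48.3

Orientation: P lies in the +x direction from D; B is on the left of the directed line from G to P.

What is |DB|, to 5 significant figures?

51.015

Checks: |GB| = 50.40 ✓; |BP| = 48.30 ✓.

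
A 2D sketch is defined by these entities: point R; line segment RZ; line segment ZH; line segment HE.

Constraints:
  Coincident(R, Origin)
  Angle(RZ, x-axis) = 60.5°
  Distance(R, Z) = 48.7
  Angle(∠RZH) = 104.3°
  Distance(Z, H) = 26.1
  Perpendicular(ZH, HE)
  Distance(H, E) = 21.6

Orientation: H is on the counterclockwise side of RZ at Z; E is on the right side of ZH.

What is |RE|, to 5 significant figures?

78.651

R is at the origin; RZ runs at 60.5° with length 48.7, so Z = 48.7·(cos 60.5°, sin 60.5°) = (23.981, 42.386). ∠RZH = 104.3°, so ZH runs at 60.5° + (180° − 104.3°) = 136.20° from the x-axis; with |ZH| = 26.1, H = Z + 26.1·(cos 136.20°, sin 136.20°) = (5.1431, 60.451). ZH ⟂ HE; with |HE| = 21.6 on the right of ZH, E = H + 21.6·(0.69214, 0.72176) = (20.093, 76.041). Then |RE| = |E − R| = 78.651.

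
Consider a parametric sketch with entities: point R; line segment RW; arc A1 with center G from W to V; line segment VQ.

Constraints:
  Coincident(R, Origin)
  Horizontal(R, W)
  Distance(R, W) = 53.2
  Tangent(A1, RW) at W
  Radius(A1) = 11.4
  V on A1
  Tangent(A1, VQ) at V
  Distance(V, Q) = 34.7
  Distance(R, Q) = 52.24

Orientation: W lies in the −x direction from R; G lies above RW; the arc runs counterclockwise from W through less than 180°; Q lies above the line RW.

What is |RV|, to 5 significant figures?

43.063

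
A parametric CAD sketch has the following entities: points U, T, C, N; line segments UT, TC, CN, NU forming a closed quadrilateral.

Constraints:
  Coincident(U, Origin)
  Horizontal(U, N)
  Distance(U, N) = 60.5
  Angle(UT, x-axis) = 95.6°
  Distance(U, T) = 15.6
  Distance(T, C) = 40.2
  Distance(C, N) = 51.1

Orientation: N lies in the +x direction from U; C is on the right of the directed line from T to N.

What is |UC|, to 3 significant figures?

25.7

U is at the origin; U and N share the same y with |UN| = 60.5 and N in +x, so N = (60.5, 0). UT runs at 95.6° with |UT| = 15.6, so T = (-1.52, 15.5). C is determined by |TC| = 40.2 and |CN| = 51.1 together: it lies at the intersection of circle(T, 40.2) and circle(N, 51.1). With |TN| = 63.9, the foot of the radical line on TN is 24.2 from T and the perpendicular offset is √(40.2² − 24.2²) = 32.1. Taking the right-of-TN solution: C = (14.1, -21.5).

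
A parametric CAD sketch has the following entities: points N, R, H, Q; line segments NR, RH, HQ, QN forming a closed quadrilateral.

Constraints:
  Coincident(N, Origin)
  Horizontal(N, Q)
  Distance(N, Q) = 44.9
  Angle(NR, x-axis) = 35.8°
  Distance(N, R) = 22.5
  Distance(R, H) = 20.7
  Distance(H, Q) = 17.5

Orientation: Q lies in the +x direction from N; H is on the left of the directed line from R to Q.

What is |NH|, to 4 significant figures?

42.02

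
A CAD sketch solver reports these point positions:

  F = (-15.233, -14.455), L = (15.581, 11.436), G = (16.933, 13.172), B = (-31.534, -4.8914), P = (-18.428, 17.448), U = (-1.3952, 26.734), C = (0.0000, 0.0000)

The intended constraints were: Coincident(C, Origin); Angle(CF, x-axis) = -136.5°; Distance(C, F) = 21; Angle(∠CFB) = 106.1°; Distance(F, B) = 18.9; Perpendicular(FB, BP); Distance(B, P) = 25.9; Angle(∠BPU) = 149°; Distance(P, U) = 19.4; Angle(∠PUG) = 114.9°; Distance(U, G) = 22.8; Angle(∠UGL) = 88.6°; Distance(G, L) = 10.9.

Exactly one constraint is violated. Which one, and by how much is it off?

Distance(G, L) = 10.9 — off by 8.70.

C = (0.00, 0.00) ✓; CF at -136.5° ✓; |CF| = 21.00 ✓; ∠CFB = 106.1° ✓; |FB| = 18.90 ✓; ∠(FB, BP) = 90.00° ✓; |BP| = 25.90 ✓; ∠BPU = 149.0° ✓; |PU| = 19.40 ✓; ∠PUG = 114.9° ✓; |UG| = 22.80 ✓; ∠UGL = 88.59° ✓; |GL| = 2.200 ✗.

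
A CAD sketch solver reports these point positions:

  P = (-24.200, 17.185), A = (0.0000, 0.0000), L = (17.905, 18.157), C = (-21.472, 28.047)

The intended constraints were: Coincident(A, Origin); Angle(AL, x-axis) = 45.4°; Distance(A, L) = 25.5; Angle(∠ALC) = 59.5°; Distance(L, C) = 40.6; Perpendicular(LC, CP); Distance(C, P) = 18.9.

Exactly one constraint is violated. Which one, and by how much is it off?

Distance(C, P) = 18.9 — off by 7.70.

A = (0.00, 0.00) ✓; AL at 45.40° ✓; |AL| = 25.50 ✓; ∠ALC = 59.50° ✓; |LC| = 40.60 ✓; ∠(LC, CP) = 90.00° ✓; |CP| = 11.20 ✗.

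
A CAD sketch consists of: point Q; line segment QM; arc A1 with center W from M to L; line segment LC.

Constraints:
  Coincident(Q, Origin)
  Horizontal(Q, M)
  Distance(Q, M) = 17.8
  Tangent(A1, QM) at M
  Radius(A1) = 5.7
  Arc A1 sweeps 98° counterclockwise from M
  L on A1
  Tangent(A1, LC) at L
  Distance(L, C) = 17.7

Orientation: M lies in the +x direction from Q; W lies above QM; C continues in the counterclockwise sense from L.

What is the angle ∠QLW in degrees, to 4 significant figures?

7.481°

Q is at the origin; Q and M share the same y with |QM| = 17.8 and M on the +x side, so M = (17.80, 0.000). Tangency of A1 to QM means the radius WM is perpendicular to QM, so W = M + (0, 5.7) = (17.80, 5.700). On A1, M sits at bearing -90° from W; a 98° counterclockwise sweep puts L at bearing 8°, so L = W + 5.7·(cos 8°, sin 8°) = (23.44, 6.493). Then cos ∠QLW = LQ·LW / (|LQ||LW|), giving 7.481°.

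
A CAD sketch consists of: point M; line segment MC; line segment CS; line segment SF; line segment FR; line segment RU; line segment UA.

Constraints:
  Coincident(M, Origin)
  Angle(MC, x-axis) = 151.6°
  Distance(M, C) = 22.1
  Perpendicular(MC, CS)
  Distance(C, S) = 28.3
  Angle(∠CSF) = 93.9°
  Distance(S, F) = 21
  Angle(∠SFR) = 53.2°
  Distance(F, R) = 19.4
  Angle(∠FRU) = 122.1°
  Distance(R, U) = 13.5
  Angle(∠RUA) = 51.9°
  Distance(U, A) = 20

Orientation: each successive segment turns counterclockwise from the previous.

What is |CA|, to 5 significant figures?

30.692

M is at the origin; MC runs at 151.6° with length 22.1, so C = (-19.440, 10.511). MC is perpendicular to CS, so CS runs at -118.40°; with |CS| = 28.3, S = (-32.900, -14.383). ∠CSF = 93.9° gives SF at -32.300° from the x-axis; with |SF| = 21.0, F = (-15.150, -25.604). ∠SFR = 53.2° gives FR at 94.500° from the x-axis; with |FR| = 19.4, R = (-16.672, -6.2640). ∠FRU = 122.1° gives RU at 152.40° from the x-axis; with |RU| = 13.5, U = (-28.636, -0.0094662). ∠RUA = 51.9° gives UA at -79.500° from the x-axis; with |UA| = 20.0, A = (-24.991, -19.675). Then |CA| = |A − C| = 30.692.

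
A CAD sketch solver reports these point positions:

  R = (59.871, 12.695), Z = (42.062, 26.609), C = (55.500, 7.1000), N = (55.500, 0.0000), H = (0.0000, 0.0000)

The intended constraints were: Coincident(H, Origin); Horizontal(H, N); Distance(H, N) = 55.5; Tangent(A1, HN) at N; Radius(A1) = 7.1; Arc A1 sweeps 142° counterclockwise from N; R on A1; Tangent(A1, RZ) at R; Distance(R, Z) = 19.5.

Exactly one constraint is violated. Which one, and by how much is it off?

Distance(R, Z) = 19.5 — off by 3.10.

H = (0.00, 0.00) ✓; H.y = 0.00, N.y = 0.00 ✓; |HN| = 55.50 ✓; ∠(CN, NH) = 90.00° ✓; |CN| = 7.100 ✓; bearing(C→R) − bearing(C→N) = 142.0° ✓; |CR| = 7.100 ✓; ∠(CR, RZ) = 90.00° ✓; |RZ| = 22.60 ✗.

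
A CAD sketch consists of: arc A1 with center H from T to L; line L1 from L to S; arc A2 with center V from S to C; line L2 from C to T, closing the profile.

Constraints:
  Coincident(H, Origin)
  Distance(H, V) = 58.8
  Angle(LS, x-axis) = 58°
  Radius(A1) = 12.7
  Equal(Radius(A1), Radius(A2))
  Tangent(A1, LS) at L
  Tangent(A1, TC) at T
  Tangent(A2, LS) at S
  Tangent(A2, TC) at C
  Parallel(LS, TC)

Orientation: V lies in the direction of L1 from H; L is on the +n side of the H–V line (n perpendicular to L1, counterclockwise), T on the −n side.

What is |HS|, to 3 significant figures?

60.2

The slot axis is L1's direction at 58.0°, so u = (cos 58.0°, sin 58.0°) = (0.530, 0.848) and n = (−sin 58.0°, cos 58.0°) = (-0.848, 0.530). H is at the origin and V lies 58.8 along u from H, so V = 58.8·u = (31.2, 49.9). Tangency of A1 to both parallel lines with radius 12.7 puts L and T at H ± 12.7·n: L = (-10.8, 6.73), T = (10.8, -6.73). Equal radii place S and C the same way about V: S = V + 12.7·n = (20.4, 56.6), C = V − 12.7·n = (41.9, 43.1). Then |HS| = |S − H| = 60.2.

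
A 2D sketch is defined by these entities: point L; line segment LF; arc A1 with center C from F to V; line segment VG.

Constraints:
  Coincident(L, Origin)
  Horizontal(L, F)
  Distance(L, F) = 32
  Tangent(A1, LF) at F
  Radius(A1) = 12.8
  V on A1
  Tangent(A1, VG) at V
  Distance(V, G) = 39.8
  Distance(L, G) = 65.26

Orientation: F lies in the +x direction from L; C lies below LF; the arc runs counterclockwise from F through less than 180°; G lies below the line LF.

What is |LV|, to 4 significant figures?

27.01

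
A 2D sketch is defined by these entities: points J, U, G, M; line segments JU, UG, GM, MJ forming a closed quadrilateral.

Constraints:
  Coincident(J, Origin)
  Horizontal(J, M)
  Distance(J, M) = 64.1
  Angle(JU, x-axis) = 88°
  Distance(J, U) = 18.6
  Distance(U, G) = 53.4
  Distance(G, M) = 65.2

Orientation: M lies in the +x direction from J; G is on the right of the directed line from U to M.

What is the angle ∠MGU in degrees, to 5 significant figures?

66.908°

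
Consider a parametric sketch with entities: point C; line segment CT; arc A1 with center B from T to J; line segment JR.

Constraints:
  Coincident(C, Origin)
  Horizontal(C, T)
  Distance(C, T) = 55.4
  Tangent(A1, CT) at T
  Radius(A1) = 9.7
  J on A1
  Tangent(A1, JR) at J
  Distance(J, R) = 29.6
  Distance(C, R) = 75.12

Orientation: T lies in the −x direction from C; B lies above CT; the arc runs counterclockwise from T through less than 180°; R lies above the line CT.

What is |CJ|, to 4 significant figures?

49.68

Checks: |BT| = 9.700 ✓; |BJ| = 9.700 ✓; ∠(BJ, JR) = 90.00° ✓; |JR| = 29.60 ✓; |CR| = 75.12 ✓.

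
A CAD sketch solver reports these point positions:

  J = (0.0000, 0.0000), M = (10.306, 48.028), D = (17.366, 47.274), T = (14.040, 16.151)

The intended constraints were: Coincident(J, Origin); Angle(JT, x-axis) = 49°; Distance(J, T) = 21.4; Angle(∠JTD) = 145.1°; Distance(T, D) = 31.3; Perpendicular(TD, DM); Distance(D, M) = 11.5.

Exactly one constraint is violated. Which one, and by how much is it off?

Distance(D, M) = 11.5 — off by 4.40.

J = (0.00, 0.00) ✓; JT at 49.00° ✓; |JT| = 21.40 ✓; ∠JTD = 145.1° ✓; |TD| = 31.30 ✓; ∠(TD, DM) = 90.00° ✓; |DM| = 7.100 ✗.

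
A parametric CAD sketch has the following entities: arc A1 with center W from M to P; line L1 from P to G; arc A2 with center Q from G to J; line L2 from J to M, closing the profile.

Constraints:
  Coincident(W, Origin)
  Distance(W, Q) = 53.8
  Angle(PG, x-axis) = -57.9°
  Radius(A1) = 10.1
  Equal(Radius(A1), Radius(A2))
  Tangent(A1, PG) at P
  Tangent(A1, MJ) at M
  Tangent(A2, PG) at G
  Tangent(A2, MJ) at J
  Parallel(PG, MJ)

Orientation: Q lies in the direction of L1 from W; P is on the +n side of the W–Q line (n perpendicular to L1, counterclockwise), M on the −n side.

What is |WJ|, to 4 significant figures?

54.74

Tangency of A1 to both parallel lines with radius 10.1 puts P and M at W ± 10.1·n: P = (8.556, 5.367), M = (-8.556, -5.367). Equal radii place G and J the same way about Q: G = Q + 10.1·n = (37.15, -40.21), J = Q − 10.1·n = (20.03, -50.94). Then |WJ| = |J − W| = 54.74.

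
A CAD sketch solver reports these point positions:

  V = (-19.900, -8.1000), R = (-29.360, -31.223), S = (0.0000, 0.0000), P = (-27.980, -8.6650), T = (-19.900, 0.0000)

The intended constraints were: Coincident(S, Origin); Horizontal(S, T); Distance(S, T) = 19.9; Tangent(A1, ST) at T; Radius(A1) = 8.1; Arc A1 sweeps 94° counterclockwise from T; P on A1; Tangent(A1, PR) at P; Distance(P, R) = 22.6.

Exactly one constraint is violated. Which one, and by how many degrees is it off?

Tangent(A1, PR) at P — off by 7.50°.

S = (0.00, 0.00) ✓; S.y = 0.00, T.y = 0.00 ✓; |ST| = 19.90 ✓; ∠(VT, TS) = 90.00° ✓; |VT| = 8.100 ✓; bearing(V→P) − bearing(V→T) = 94.00° ✓; |VP| = 8.100 ✓; ∠(VP, PR) = 97.50° ✗; |PR| = 22.60 ✓.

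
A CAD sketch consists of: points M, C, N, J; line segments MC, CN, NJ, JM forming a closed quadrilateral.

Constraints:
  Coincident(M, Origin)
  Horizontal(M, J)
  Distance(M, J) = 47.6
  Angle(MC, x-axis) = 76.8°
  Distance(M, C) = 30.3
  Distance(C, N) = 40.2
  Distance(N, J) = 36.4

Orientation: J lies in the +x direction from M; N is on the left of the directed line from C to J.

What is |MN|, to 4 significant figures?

59.06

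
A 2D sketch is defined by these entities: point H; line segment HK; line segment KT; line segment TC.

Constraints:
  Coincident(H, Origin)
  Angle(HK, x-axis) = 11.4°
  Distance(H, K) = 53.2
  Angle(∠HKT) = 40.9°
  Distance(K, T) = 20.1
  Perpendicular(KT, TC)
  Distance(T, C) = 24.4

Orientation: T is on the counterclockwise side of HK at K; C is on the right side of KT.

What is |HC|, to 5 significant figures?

62.553

H is at the origin; HK runs at 11.4° with length 53.2, so K = 53.2·(cos 11.4°, sin 11.4°) = (52.150, 10.515). ∠HKT = 40.9°, so KT runs at 11.4° + (180° − 40.9°) = 150.50° from the x-axis; with |KT| = 20.1, T = K + 20.1·(cos 150.50°, sin 150.50°) = (34.656, 20.413). The perpendicularity gives TC at right angles to KT; with |TC| = 24.4 on the right of KT, C = T + 24.4·(0.49242, 0.87036) = (46.671, 41.650). Then |HC| = |C − H| = 62.553.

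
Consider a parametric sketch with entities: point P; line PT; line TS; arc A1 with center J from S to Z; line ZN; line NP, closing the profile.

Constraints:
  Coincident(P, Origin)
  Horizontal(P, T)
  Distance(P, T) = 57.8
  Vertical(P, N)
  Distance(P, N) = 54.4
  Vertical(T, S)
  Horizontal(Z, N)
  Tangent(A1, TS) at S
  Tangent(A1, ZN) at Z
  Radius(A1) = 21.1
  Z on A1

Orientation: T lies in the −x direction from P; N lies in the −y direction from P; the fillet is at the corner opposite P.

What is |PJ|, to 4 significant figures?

49.56

PN is vertical with |PN| = 54.4 and N on the −y side, so N = (0.000, -54.40). The virtual corner opposite P is at (-57.80, -54.40). Tangency of A1 to TS means the radius JS is perpendicular to TS and since A1 is tangent to ZN there, JZ ⟂ ZN, with radius 21.1, so the center J sits 21.1 in from both sides at J = (-36.70, -33.30). Then |PJ| = |J − P| = 49.56.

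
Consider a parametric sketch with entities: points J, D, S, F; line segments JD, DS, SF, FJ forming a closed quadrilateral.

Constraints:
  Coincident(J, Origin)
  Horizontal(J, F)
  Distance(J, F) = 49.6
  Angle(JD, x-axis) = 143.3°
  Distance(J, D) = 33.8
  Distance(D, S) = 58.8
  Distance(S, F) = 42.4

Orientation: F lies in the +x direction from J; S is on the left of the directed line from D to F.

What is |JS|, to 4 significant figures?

47.27

J is at the origin; J and F share the same y with |JF| = 49.6 and F in +x, so F = (49.6, 0). JD runs at 143.3° with |JD| = 33.8, so D = (-27.10, 20.20). S is determined by |DS| = 58.8 and |SF| = 42.4 together: it lies at the intersection of circle(D, 58.8) and circle(F, 42.4). With |DF| = 79.32, the foot of the radical line on DF is 50.12 from D and the perpendicular offset is √(58.8² − 50.12²) = 30.75. Taking the left-of-DF solution: S = (29.20, 37.17).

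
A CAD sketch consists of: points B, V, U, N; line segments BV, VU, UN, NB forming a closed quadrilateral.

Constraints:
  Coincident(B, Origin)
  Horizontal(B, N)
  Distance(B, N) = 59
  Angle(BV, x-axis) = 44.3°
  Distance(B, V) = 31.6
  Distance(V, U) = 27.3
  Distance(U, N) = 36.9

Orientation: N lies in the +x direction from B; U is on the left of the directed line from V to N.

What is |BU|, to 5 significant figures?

58.295

Checks: |VU| = 27.30 ✓; |UN| = 36.90 ✓.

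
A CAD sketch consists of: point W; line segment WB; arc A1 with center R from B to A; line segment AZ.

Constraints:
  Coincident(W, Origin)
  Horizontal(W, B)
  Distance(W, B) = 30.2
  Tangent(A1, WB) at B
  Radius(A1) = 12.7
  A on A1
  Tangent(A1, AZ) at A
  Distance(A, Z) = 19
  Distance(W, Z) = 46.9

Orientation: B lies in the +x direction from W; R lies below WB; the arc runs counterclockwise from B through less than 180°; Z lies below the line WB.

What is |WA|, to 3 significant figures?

28.1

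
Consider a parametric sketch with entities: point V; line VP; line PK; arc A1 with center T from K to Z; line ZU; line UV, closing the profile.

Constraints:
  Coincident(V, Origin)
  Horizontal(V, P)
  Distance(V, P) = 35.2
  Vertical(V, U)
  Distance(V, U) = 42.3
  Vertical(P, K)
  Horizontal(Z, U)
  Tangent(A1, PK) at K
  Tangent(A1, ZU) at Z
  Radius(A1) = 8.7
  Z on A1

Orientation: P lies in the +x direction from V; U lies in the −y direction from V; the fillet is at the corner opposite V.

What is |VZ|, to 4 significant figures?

49.92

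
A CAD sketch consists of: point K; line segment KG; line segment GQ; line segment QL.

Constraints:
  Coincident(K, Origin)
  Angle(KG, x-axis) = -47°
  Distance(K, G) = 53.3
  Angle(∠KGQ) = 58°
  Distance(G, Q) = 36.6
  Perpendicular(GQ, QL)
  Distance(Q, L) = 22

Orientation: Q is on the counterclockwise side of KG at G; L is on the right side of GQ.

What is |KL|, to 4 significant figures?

67.72

K is at the origin; KG runs at -47.0° with length 53.3, so G = 53.3·(cos -47.0°, sin -47.0°) = (36.35, -38.98). ∠KGQ = 58.0°, so GQ runs at -47.0° + (180° − 58.0°) = 75.00° from the x-axis; with |GQ| = 36.6, Q = G + 36.6·(cos 75.00°, sin 75.00°) = (45.82, -3.628). The perpendicularity gives QL at right angles to GQ; with |QL| = 22.0 on the right of GQ, L = Q + 22.0·(0.9659, -0.2588) = (67.07, -9.322). Then |KL| = |L − K| = 67.72.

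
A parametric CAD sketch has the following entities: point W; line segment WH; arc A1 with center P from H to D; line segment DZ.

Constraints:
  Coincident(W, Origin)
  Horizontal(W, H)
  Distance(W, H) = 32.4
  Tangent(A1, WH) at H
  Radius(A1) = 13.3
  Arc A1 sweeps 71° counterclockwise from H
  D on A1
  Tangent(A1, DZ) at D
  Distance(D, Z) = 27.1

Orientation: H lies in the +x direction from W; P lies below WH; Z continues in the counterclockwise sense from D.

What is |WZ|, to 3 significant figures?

36.3

W is at the origin; W and H share the same y with |WH| = 32.4 and H on the +x side, so H = (32.4, 0.00). A1 meets WH tangentially, so PH is at right angles to WH, so P = H + (0, -13.3) = (32.4, -13.3). On A1, H sits at bearing 90° from P; a 71° counterclockwise sweep puts D at bearing 161°, so D = P + 13.3·(cos 161°, sin 161°) = (19.8, -8.97). Tangency of A1 to DZ means the radius PD is perpendicular to DZ, so DZ runs along (−sin 161°, cos 161°); with |DZ| = 27.1, Z = (11.0, -34.6). Then |WZ| = |Z − W| = 36.3.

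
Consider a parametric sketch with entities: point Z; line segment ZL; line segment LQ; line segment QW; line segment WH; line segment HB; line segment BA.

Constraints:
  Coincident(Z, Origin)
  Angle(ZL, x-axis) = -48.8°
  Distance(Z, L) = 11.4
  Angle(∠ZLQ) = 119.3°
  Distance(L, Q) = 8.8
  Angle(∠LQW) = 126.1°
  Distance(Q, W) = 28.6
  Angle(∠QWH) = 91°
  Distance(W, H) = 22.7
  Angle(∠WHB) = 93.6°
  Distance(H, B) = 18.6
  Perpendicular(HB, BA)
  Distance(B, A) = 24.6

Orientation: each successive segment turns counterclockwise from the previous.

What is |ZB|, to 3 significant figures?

12.8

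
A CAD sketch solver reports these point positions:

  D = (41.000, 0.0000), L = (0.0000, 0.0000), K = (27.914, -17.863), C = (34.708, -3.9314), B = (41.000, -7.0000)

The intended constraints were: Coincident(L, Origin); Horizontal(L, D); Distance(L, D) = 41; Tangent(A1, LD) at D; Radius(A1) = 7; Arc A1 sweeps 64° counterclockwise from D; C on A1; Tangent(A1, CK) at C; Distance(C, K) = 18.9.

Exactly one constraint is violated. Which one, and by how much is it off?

Distance(C, K) = 18.9 — off by 3.40.

L = (0.00, 0.00) ✓; L.y = 0.00, D.y = 0.00 ✓; |LD| = 41.00 ✓; ∠(BD, DL) = 90.00° ✓; |BD| = 7.000 ✓; bearing(B→C) − bearing(B→D) = 64.00° ✓; |BC| = 7.000 ✓; ∠(BC, CK) = 90.00° ✓; |CK| = 15.50 ✗.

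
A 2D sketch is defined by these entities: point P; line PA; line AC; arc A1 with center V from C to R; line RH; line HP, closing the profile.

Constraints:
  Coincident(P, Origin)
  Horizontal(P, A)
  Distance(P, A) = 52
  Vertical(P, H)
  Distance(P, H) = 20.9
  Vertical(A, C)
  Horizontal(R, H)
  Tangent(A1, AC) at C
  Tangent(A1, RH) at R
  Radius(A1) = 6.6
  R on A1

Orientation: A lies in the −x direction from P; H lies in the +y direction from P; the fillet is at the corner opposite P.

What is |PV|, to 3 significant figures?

47.6

P is at the origin; P and A share the same y with |PA| = 52.0 and A on the −x side, so A = (-52.0, 0.00). P and H share the same x with |PH| = 20.9 and H on the +y side, so H = (0.00, 20.9). The virtual corner opposite P is at (-52.0, 20.9). The tangent condition forces VC to be normal to AC and A1 meets RH tangentially, so VR is at right angles to RH, with radius 6.6, so the center V sits 6.6 in from both sides at V = (-45.4, 14.3). Then |PV| = |V − P| = 47.6.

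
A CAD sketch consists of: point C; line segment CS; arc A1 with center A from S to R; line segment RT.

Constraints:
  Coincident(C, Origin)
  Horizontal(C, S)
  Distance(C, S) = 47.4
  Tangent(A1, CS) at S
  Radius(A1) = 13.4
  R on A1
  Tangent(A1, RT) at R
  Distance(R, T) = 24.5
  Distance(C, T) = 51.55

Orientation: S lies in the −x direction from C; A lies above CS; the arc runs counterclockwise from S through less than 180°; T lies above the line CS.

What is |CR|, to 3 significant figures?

36.7

Checks: ∠(AS, SC) = 90.00° ✓; |AS| = 13.40 ✓; |AR| = 13.40 ✓; ∠(AR, RT) = 90.00° ✓; |RT| = 24.50 ✓; |CT| = 51.55 ✓.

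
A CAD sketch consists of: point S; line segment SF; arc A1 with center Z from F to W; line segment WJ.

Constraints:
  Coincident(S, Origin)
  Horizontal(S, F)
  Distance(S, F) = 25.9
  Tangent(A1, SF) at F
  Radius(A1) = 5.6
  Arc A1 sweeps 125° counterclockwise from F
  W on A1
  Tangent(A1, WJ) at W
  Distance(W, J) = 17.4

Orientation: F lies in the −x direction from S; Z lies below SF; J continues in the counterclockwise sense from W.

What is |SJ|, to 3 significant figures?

30.9

S is at the origin; S and F share the same y with |SF| = 25.9 and F on the −x side, so F = (-25.9, 0.00). A1 meets SF tangentially, so ZF is at right angles to SF, so Z = F + (0, -5.6) = (-25.9, -5.60). On A1, F sits at bearing 90° from Z; a 125° counterclockwise sweep puts W at bearing 215°, so W = Z + 5.6·(cos 215°, sin 215°) = (-30.5, -8.81). A1 meets WJ tangentially, so ZW is at right angles to WJ, so WJ runs along (−sin 215°, cos 215°); with |WJ| = 17.4, J = (-20.5, -23.1). Then |SJ| = |J − S| = 30.9.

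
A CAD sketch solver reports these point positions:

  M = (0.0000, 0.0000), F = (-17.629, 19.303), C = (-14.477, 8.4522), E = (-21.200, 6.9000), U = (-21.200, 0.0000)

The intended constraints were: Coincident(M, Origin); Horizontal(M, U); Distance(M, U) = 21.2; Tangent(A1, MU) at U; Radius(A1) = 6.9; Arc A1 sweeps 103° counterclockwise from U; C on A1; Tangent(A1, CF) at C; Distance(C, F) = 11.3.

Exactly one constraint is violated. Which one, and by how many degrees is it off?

Tangent(A1, CF) at C — off by 3.20°.

M = (0.00, 0.00) ✓; M.y = 0.00, U.y = 0.00 ✓; |MU| = 21.20 ✓; ∠(EU, UM) = 90.00° ✓; |EU| = 6.900 ✓; bearing(E→C) − bearing(E→U) = 103.0° ✓; |EC| = 6.900 ✓; ∠(EC, CF) = 86.80° ✗; |CF| = 11.30 ✓.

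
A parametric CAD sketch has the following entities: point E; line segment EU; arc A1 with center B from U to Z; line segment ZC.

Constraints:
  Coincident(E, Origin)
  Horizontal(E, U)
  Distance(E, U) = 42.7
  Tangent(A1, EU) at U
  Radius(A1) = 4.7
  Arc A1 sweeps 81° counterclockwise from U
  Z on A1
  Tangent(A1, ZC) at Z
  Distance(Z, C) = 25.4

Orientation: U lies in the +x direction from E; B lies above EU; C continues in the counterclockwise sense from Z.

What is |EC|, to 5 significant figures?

58.969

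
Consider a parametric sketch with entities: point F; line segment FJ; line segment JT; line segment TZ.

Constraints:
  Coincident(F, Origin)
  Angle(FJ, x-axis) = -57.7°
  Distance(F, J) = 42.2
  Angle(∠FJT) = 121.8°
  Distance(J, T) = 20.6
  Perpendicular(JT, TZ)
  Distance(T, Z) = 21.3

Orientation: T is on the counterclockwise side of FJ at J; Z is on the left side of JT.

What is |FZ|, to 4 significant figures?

45.25

F is at the origin; FJ runs at -57.7° with length 42.2, so J = 42.2·(cos -57.7°, sin -57.7°) = (22.55, -35.67). ∠FJT = 121.8°, so JT runs at -57.7° + (180° − 121.8°) = 0.5000° from the x-axis; with |JT| = 20.6, T = J + 20.6·(cos 0.5000°, sin 0.5000°) = (43.15, -35.49). JT ⟂ TZ; with |TZ| = 21.3 on the left of JT, Z = T + 21.3·(-0.008727, 1.000) = (42.96, -14.19). Then |FZ| = |Z − F| = 45.25.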